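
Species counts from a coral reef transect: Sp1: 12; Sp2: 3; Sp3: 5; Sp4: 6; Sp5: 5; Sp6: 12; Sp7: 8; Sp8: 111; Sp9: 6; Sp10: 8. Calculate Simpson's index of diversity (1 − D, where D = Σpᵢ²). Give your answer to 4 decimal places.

Total N = 12+3+5+6+5+12+8+111+6+8 = 176, so the proportions are 0.068182, 0.017045, 0.028409, 0.034091, 0.028409, 0.068182, 0.045455, 0.630682, 0.034091, 0.045455 (working shown to 6 dp, full precision carried).
D = 0.068182² + 0.017045² + 0.028409² + 0.034091² + 0.028409² + 0.068182² + 0.045455² + 0.630682² + 0.034091² + 0.045455² = 0.004649 + 0.000291 + 0.000807 + 0.001162 + 0.000807 + 0.004649 + 0.002066 + 0.397760 + 0.001162 + 0.002066 = 0.415418.
So 1 − D = 0.584582, i.e. 0.5846 to 4 decimal places.

0.5846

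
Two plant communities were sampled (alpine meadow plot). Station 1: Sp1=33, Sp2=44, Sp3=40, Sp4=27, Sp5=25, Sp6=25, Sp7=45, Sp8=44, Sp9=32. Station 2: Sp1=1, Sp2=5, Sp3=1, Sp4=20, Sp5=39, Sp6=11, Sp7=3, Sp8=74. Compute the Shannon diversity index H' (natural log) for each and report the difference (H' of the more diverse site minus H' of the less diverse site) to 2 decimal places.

0.76

Station 1: N=315, proportions 0.1048, 0.1397, 0.127, 0.0857, 0.0794, 0.0794, 0.1429, 0.1397, 0.1016, giving H' = 2.1714 (working shown to 4 dp, full precision carried).
Station 2: N=154, proportions 0.0065, 0.0325, 0.0065, 0.1299, 0.2532, 0.0714, 0.0195, 0.4805, giving H' = 1.4070.
Difference = |2.1714 − 1.4070| = 0.7644, i.e. 0.76 to 2 decimal places.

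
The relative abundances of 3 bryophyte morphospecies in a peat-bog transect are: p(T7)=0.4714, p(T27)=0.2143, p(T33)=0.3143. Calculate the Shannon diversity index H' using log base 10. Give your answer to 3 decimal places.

Each pᵢ log₁₀ pᵢ term (working shown to 5 dp, full precision carried): 0.4714×(-0.32661)=-0.15396, 0.2143×(-0.66898)=-0.14336, 0.3143×(-0.50266)=-0.15798.
Sum = -0.45531, so H' = 0.455.

0.455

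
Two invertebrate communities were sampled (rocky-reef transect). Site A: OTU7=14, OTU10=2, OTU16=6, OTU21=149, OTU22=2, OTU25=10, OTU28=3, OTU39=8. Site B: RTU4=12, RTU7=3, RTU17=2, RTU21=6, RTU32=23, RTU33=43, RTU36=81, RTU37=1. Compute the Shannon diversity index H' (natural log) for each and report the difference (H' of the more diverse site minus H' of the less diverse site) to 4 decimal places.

Site A: N=194, proportions 0.0721649, 0.0103093, 0.0309278, 0.7680412, 0.0103093, 0.0515464, 0.0154639, 0.0412371, giving H' = 0.9430377 (working shown to 7 dp, full precision carried).
Site B: N=171, proportions 0.0701754, 0.0175439, 0.0116959, 0.0350877, 0.1345029, 0.251462, 0.4736842, 0.005848, giving H' = 1.4279213.
Difference = |0.9430377 − 1.4279213| = 0.4848836, i.e. 0.4849 to 4 decimal places.

0.4849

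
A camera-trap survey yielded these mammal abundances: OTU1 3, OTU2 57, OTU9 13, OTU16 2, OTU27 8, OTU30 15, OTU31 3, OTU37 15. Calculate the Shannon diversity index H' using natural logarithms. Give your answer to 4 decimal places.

1.5669

Total N = 3+57+13+2+8+15+3+15 = 116, so the proportions are 0.025862, 0.491379, 0.112069, 0.017241, 0.068966, 0.12931, 0.025862, 0.12931 (working shown to 6 dp, full precision carried).
Each pᵢ ln pᵢ term: 0.025862×(-3.654978)=-0.094525, 0.491379×(-0.710539)=-0.349144, 0.112069×(-2.188641)=-0.245279, 0.017241×(-4.060443)=-0.070008, 0.068966×(-2.674149)=-0.184424, 0.12931×(-2.045540)=-0.264509, 0.025862×(-3.654978)=-0.094525, 0.12931×(-2.045540)=-0.264509.
Sum = -1.566924, so H' = 1.5669.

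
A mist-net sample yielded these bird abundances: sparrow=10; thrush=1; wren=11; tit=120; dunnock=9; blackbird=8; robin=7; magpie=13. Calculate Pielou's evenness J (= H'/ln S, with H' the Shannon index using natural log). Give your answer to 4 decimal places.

0.5944

Total N = 10+1+11+120+9+8+7+13 = 179, so the proportions are 0.055866, 0.005587, 0.061453, 0.670391, 0.050279, 0.044693, 0.039106, 0.072626 (working shown to 6 dp, full precision carried).
H' = −Σ pᵢ ln pᵢ = −((-0.161162) + (-0.028980) + (-0.171421) + (-0.268085) + (-0.150343) + (-0.138903) + (-0.126762) + (-0.190456)) = 1.236112.
With S = 8 species, ln S = 2.079442, so J = 1.236112/2.079442 = 0.594444, i.e. 0.5944 to 4 decimal places.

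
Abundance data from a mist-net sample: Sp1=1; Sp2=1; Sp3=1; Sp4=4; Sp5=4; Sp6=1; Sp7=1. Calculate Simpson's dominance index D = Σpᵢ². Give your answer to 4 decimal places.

0.2189

Total N = 1+1+1+4+4+1+1 = 13, so the proportions are 0.076923, 0.076923, 0.076923, 0.307692, 0.307692, 0.076923, 0.076923 (working shown to 6 dp, full precision carried).
D = 0.076923² + 0.076923² + 0.076923² + 0.307692² + 0.307692² + 0.076923² + 0.076923² = 0.005917 + 0.005917 + 0.005917 + 0.094675 + 0.094675 + 0.005917 + 0.005917 = 0.218935.
To 4 decimal places, D = 0.2189.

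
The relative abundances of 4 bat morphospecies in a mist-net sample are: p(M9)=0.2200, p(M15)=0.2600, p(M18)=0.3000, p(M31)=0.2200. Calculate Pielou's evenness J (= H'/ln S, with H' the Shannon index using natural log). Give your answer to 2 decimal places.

0.99

H' = −Σ pᵢ ln pᵢ = −((-0.3331) + (-0.3502) + (-0.3612) + (-0.3331)) = 1.3776 (working shown to 4 dp, full precision carried).
With S = 4 species, ln S = 1.3863, so J = 1.3776/1.3863 = 0.9938, i.e. 0.99 to 2 decimal places.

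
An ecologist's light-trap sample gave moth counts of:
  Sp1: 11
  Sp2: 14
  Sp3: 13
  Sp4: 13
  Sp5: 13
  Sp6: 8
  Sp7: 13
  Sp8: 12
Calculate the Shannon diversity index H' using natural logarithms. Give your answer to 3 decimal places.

2.068

Total N = 11+14+13+13+13+8+13+12 = 97, so the proportions are 0.1134, 0.14433, 0.13402, 0.13402, 0.13402, 0.08247, 0.13402, 0.12371 (working shown to 5 dp, full precision carried).
Each pᵢ ln pᵢ term: 0.1134×(-2.17682)=-0.24686, 0.14433×(-1.93565)=-0.27937, 0.13402×(-2.00976)=-0.26935, 0.13402×(-2.00976)=-0.26935, 0.13402×(-2.00976)=-0.26935, 0.08247×(-2.49527)=-0.20580, 0.13402×(-2.00976)=-0.26935, 0.12371×(-2.08980)=-0.25853.
Sum = -2.06795, so H' = 2.068.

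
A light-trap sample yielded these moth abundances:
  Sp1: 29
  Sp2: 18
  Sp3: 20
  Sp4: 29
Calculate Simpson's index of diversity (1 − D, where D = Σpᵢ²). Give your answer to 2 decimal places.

Total N = 29+18+20+29 = 96, so the proportions are 0.3021, 0.1875, 0.2083, 0.3021 (working shown to 4 dp, full precision carried).
D = 0.3021² + 0.1875² + 0.2083² + 0.3021² = 0.0913 + 0.0352 + 0.0434 + 0.0913 = 0.2611.
So 1 − D = 0.7389, i.e. 0.74 to 2 decimal places.

0.74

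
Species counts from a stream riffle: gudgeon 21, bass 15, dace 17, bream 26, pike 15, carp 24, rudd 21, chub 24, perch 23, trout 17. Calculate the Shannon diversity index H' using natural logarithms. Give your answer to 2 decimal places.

2.28

Total N = 21+15+17+26+15+24+21+24+23+17 = 203, so the proportions are 0.1034, 0.0739, 0.0837, 0.1281, 0.0739, 0.1182, 0.1034, 0.1182, 0.1133, 0.0837 (working shown to 4 dp, full precision carried).
Each pᵢ ln pᵢ term: 0.1034×(-2.2687)=-0.2347, 0.0739×(-2.6052)=-0.1925, 0.0837×(-2.4800)=-0.2077, 0.1281×(-2.0551)=-0.2632, 0.0739×(-2.6052)=-0.1925, 0.1182×(-2.1352)=-0.2524, 0.1034×(-2.2687)=-0.2347, 0.1182×(-2.1352)=-0.2524, 0.1133×(-2.1777)=-0.2467, 0.0837×(-2.4800)=-0.2077.
Sum = -2.2846, so H' = 2.28.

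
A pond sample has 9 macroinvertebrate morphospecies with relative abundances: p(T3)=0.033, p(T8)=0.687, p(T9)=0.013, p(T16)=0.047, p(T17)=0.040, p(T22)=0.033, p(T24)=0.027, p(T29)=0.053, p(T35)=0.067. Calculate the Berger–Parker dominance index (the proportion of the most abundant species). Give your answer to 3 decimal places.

The largest proportion is 0.687, i.e. d = 0.687 to 3 decimal places.

0.687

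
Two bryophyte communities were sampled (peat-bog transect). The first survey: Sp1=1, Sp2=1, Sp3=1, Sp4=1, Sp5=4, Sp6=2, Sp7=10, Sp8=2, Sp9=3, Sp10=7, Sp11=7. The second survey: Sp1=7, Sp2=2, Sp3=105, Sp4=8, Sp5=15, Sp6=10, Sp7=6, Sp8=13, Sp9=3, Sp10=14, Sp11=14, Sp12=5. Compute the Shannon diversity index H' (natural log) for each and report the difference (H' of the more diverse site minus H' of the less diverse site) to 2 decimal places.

0.30

The first survey: N=39, proportions 0.0256, 0.0256, 0.0256, 0.0256, 0.1026, 0.0513, 0.2564, 0.0513, 0.0769, 0.1795, 0.1795, giving H' = 2.0768 (working shown to 4 dp, full precision carried).
The second survey: N=202, proportions 0.0347, 0.0099, 0.5198, 0.0396, 0.0743, 0.0495, 0.0297, 0.0644, 0.0149, 0.0693, 0.0693, 0.0248, giving H' = 1.7771.
Difference = |2.0768 − 1.7771| = 0.2997, i.e. 0.30 to 2 decimal places.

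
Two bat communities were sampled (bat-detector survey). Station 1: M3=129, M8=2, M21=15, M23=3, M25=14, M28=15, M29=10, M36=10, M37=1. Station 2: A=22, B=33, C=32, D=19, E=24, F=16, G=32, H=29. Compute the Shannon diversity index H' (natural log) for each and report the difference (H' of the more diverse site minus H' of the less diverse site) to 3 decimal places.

Station 1: N=199, proportions 0.64824, 0.01005, 0.07538, 0.01508, 0.07035, 0.07538, 0.05025, 0.05025, 0.00503, giving H' = 1.29412 (working shown to 5 dp, full precision carried).
Station 2: N=207, proportions 0.10628, 0.15942, 0.15459, 0.09179, 0.11594, 0.07729, 0.15459, 0.1401, giving H' = 2.05047.
Difference = |1.29412 − 2.05047| = 0.75635, i.e. 0.756 to 3 decimal places.

0.756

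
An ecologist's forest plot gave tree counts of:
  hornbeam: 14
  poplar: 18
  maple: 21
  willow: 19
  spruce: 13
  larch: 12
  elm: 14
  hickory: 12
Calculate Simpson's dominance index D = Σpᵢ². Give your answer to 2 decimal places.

Total N = 14+18+21+19+13+12+14+12 = 123, so the proportions are 0.1138, 0.1463, 0.1707, 0.1545, 0.1057, 0.0976, 0.1138, 0.0976 (working shown to 4 dp, full precision carried).
D = 0.1138² + 0.1463² + 0.1707² + 0.1545² + 0.1057² + 0.0976² + 0.1138² + 0.0976² = 0.0130 + 0.0214 + 0.0291 + 0.0239 + 0.0112 + 0.0095 + 0.0130 + 0.0095 = 0.1305.
To 2 decimal places, D = 0.13.

0.13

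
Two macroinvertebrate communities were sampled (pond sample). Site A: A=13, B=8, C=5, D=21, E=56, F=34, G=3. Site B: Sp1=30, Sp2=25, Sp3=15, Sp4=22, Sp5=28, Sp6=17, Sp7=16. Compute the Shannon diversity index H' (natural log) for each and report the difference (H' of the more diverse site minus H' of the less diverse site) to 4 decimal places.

Site A: N=140, proportions 0.092857, 0.057143, 0.035714, 0.15, 0.4, 0.242857, 0.021429, giving H' = 1.580401 (working shown to 6 dp, full precision carried).
Site B: N=153, proportions 0.196078, 0.163399, 0.098039, 0.143791, 0.183007, 0.111111, 0.104575, giving H' = 1.913057.
Difference = |1.580401 − 1.913057| = 0.332656, i.e. 0.3327 to 4 decimal places.

0.3327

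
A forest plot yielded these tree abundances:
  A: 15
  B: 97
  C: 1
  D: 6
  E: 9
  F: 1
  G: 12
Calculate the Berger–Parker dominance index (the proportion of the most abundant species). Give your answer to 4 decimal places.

0.6879

Total N = 15+97+1+6+9+1+12 = 141, so the proportions are 0.106383, 0.687943, 0.007092, 0.042553, 0.06383, 0.007092, 0.085106 (working shown to 6 dp, full precision carried).
The largest proportion is 0.687943, i.e. d = 0.6879 to 4 decimal places.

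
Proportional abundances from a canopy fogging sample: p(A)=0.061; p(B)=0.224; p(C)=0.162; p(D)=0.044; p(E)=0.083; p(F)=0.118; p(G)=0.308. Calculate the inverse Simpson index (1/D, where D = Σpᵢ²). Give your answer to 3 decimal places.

5.057

D = 0.061² + 0.224² + 0.162² + 0.044² + 0.083² + 0.118² + 0.308² = 0.0037210 + 0.0501760 + 0.0262440 + 0.0019360 + 0.0068890 + 0.0139240 + 0.0948640 = 0.1977540 (working shown to 7 dp, full precision carried).
So 1/D = 5.05679, i.e. 5.057 to 3 decimal places.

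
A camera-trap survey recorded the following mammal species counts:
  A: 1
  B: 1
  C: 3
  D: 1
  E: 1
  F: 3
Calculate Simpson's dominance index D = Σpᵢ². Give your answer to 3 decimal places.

0.220

Total N = 1+1+3+1+1+3 = 10, so the proportions are 0.1, 0.1, 0.3, 0.1, 0.1, 0.3 (working shown to 5 dp, full precision carried).
D = 0.1² + 0.1² + 0.3² + 0.1² + 0.1² + 0.3² = 0.01000 + 0.01000 + 0.09000 + 0.01000 + 0.01000 + 0.09000 = 0.22000.
To 3 decimal places, D = 0.220.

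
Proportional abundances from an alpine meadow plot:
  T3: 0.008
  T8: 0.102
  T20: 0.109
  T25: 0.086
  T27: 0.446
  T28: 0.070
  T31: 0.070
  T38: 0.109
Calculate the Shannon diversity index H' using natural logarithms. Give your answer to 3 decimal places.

1.698

Each pᵢ ln pᵢ term (working shown to 5 dp, full precision carried): 0.008×(-4.82831)=-0.03863, 0.102×(-2.28278)=-0.23284, 0.109×(-2.21641)=-0.24159, 0.086×(-2.45341)=-0.21099, 0.446×(-0.80744)=-0.36012, 0.07×(-2.65926)=-0.18615, 0.07×(-2.65926)=-0.18615, 0.109×(-2.21641)=-0.24159.
Sum = -1.69805, so H' = 1.698.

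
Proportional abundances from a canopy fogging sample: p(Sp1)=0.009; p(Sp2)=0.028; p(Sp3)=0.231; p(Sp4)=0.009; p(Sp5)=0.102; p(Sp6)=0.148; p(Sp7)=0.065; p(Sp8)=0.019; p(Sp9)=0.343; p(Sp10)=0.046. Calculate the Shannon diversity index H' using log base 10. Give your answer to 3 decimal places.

0.782

Each pᵢ log₁₀ pᵢ term (working shown to 5 dp, full precision carried): 0.009×(-2.04576)=-0.01841, 0.028×(-1.55284)=-0.04348, 0.231×(-0.63639)=-0.14701, 0.009×(-2.04576)=-0.01841, 0.102×(-0.99140)=-0.10112, 0.148×(-0.82974)=-0.12280, 0.065×(-1.18709)=-0.07716, 0.019×(-1.72125)=-0.03270, 0.343×(-0.46471)=-0.15939, 0.046×(-1.33724)=-0.06151.
Sum = -0.78200, so H' = 0.782.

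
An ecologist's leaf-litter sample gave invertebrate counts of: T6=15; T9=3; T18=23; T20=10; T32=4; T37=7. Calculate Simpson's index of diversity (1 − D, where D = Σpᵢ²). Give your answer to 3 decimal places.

0.759

Total N = 15+3+23+10+4+7 = 62, so the proportions are 0.24194, 0.04839, 0.37097, 0.16129, 0.06452, 0.1129 (working shown to 5 dp, full precision carried).
D = 0.24194² + 0.04839² + 0.37097² + 0.16129² + 0.06452² + 0.1129² = 0.05853 + 0.00234 + 0.13762 + 0.02601 + 0.00416 + 0.01275 = 0.24142.
So 1 − D = 0.75858, i.e. 0.759 to 3 decimal places.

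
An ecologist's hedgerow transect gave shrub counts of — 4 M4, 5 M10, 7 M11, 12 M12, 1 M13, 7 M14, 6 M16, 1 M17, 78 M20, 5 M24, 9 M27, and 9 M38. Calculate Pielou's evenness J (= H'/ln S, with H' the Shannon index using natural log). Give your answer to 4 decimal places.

0.6898

Total N = 4+5+7+12+1+7+6+1+78+5+9+9 = 144, so the proportions are 0.027778, 0.034722, 0.048611, 0.083333, 0.006944, 0.048611, 0.041667, 0.006944, 0.541667, 0.034722, 0.0625, 0.0625 (working shown to 6 dp, full precision carried).
H' = −Σ pᵢ ln pᵢ = −((-0.099542) + (-0.116680) + (-0.146995) + (-0.207076) + (-0.034513) + (-0.146995) + (-0.132419) + (-0.034513) + (-0.332098) + (-0.116680) + (-0.173287) + (-0.173287)) = 1.714084.
With S = 12 species, ln S = 2.484907, so J = 1.714084/2.484907 = 0.689798, i.e. 0.6898 to 4 decimal places.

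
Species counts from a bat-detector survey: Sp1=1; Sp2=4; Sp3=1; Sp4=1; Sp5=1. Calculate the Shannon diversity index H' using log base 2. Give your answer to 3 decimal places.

Total N = 1+4+1+1+1 = 8, so the proportions are 0.125, 0.5, 0.125, 0.125, 0.125 (working shown to 5 dp, full precision carried).
Each pᵢ log₂ pᵢ term: 0.125×(-3.00000)=-0.37500, 0.5×(-1.00000)=-0.50000, 0.125×(-3.00000)=-0.37500, 0.125×(-3.00000)=-0.37500, 0.125×(-3.00000)=-0.37500.
Sum = -2.00000, so H' = 2.000.

2.000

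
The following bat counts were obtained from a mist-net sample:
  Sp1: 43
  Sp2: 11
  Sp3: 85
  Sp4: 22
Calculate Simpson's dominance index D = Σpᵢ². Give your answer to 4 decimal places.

Total N = 43+11+85+22 = 161, so the proportions are 0.267081, 0.068323, 0.52795, 0.136646 (working shown to 6 dp, full precision carried).
D = 0.267081² + 0.068323² + 0.52795² + 0.136646² = 0.071332 + 0.004668 + 0.278732 + 0.018672 = 0.373404.
To 4 decimal places, D = 0.3734.

0.3734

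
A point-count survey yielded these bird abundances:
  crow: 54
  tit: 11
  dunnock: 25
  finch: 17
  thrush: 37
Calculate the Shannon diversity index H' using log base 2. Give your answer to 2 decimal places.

Total N = 54+11+25+17+37 = 144, so the proportions are 0.375, 0.0764, 0.1736, 0.1181, 0.2569 (working shown to 4 dp, full precision carried).
Each pᵢ log₂ pᵢ term: 0.375×(-1.4150)=-0.5306, 0.0764×(-3.7105)=-0.2834, 0.1736×(-2.5261)=-0.4386, 0.1181×(-3.0825)=-0.3639, 0.2569×(-1.9605)=-0.5037.
Sum = -2.1203, so H' = 2.12.

2.12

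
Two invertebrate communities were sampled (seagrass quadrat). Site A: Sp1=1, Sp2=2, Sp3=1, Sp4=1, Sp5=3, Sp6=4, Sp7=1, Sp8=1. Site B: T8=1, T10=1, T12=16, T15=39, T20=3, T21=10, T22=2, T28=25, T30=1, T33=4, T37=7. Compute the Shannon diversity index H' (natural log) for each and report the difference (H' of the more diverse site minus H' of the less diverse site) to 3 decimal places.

0.103

Site A: N=14, proportions 0.071429, 0.142857, 0.071429, 0.071429, 0.214286, 0.285714, 0.071429, 0.071429, giving H' = 1.908535 (working shown to 6 dp, full precision carried).
Site B: N=109, proportions 0.009174, 0.009174, 0.146789, 0.357798, 0.027523, 0.091743, 0.018349, 0.229358, 0.009174, 0.036697, 0.06422, giving H' = 1.805231.
Difference = |1.908535 − 1.805231| = 0.103304, i.e. 0.103 to 3 decimal places.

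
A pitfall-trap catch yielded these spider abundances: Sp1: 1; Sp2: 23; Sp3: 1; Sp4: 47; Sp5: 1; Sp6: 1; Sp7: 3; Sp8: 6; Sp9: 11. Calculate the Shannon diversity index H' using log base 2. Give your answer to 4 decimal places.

Total N = 1+23+1+47+1+1+3+6+11 = 94, so the proportions are 0.010638, 0.244681, 0.010638, 0.5, 0.010638, 0.010638, 0.031915, 0.06383, 0.117021 (working shown to 6 dp, full precision carried).
Each pᵢ log₂ pᵢ term: 0.010638×(-6.554589)=-0.069730, 0.244681×(-2.031027)=-0.496953, 0.010638×(-6.554589)=-0.069730, 0.5×(-1.000000)=-0.500000, 0.010638×(-6.554589)=-0.069730, 0.010638×(-6.554589)=-0.069730, 0.031915×(-4.969626)=-0.158605, 0.06383×(-3.969626)=-0.253380, 0.117021×(-3.095157)=-0.362199.
Sum = -2.050057, so H' = 2.0501.

2.0501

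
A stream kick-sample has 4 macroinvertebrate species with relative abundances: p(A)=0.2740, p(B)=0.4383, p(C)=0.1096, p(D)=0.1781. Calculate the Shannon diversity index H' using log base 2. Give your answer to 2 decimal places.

1.83

Each pᵢ log₂ pᵢ term (working shown to 4 dp, full precision carried): 0.274×(-1.8678)=-0.5118, 0.4383×(-1.1900)=-0.5216, 0.1096×(-3.1897)=-0.3496, 0.1781×(-2.4892)=-0.4433.
Sum = -1.8263, so H' = 1.83.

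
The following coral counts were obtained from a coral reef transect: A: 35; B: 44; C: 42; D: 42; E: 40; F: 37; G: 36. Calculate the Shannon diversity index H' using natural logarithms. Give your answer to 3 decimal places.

Total N = 35+44+42+42+40+37+36 = 276, so the proportions are 0.12681, 0.15942, 0.15217, 0.15217, 0.14493, 0.13406, 0.13043 (working shown to 5 dp, full precision carried).
Each pᵢ ln pᵢ term: 0.12681×(-2.06505)=-0.26187, 0.15942×(-1.83621)=-0.29273, 0.15217×(-1.88273)=-0.28650, 0.15217×(-1.88273)=-0.28650, 0.14493×(-1.93152)=-0.27993, 0.13406×(-2.00948)=-0.26939, 0.13043×(-2.03688)=-0.26568.
Sum = -1.94261, so H' = 1.943.

1.943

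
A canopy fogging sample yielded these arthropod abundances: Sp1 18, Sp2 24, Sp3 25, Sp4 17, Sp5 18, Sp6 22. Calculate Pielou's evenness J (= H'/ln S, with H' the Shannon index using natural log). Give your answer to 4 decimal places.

0.9936

Total N = 18+24+25+17+18+22 = 124, so the proportions are 0.145161, 0.193548, 0.201613, 0.137097, 0.145161, 0.177419 (working shown to 6 dp, full precision carried).
H' = −Σ pᵢ ln pᵢ = −((-0.280148) + (-0.317851) + (-0.322864) + (-0.272421) + (-0.280148) + (-0.306800)) = 1.780232.
With S = 6 species, ln S = 1.791759, so J = 1.780232/1.791759 = 0.993566, i.e. 0.9936 to 4 decimal places.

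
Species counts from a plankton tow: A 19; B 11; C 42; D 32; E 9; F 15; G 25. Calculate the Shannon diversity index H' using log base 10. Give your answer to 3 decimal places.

0.791

Total N = 19+11+42+32+9+15+25 = 153, so the proportions are 0.12418, 0.0719, 0.27451, 0.20915, 0.05882, 0.09804, 0.1634 (working shown to 5 dp, full precision carried).
Each pᵢ log₁₀ pᵢ term: 0.12418×(-0.90594)=-0.11250, 0.0719×(-1.14330)=-0.08220, 0.27451×(-0.56144)=-0.15412, 0.20915×(-0.67954)=-0.14213, 0.05882×(-1.23045)=-0.07238, 0.09804×(-1.00860)=-0.09888, 0.1634×(-0.78675)=-0.12855.
Sum = -0.79076, so H' = 0.791.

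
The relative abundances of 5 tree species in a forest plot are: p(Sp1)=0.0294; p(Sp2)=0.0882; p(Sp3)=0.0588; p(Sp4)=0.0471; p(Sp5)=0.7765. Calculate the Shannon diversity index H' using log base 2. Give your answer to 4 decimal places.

1.1899

Each pᵢ log₂ pᵢ term (working shown to 6 dp, full precision carried): 0.0294×(-5.088040)=-0.149588, 0.0882×(-3.503078)=-0.308971, 0.0588×(-4.088040)=-0.240377, 0.0471×(-4.408129)=-0.207623, 0.7765×(-0.364942)=-0.283378.
Sum = -1.189937, so H' = 1.1899.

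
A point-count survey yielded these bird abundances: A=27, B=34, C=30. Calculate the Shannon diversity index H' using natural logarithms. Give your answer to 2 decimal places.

1.09

Total N = 27+34+30 = 91, so the proportions are 0.2967, 0.3736, 0.3297 (working shown to 4 dp, full precision carried).
Each pᵢ ln pᵢ term: 0.2967×(-1.2150)=-0.3605, 0.3736×(-0.9845)=-0.3678, 0.3297×(-1.1097)=-0.3658.
Sum = -1.0942, so H' = 1.09.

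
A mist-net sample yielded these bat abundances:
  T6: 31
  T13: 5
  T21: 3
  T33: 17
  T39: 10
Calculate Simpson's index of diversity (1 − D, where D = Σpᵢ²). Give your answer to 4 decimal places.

0.6823

Total N = 31+5+3+17+10 = 66, so the proportions are 0.469697, 0.075758, 0.045455, 0.257576, 0.151515 (working shown to 6 dp, full precision carried).
D = 0.469697² + 0.075758² + 0.045455² + 0.257576² + 0.151515² = 0.220615 + 0.005739 + 0.002066 + 0.066345 + 0.022957 = 0.317723.
So 1 − D = 0.682277, i.e. 0.6823 to 4 decimal places.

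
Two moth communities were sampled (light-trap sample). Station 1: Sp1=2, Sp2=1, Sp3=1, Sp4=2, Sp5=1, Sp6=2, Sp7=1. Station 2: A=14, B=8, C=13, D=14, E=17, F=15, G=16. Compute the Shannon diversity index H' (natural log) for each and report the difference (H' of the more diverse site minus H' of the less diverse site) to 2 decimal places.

0.04

Station 1: N=10, proportions 0.2, 0.1, 0.1, 0.2, 0.1, 0.2, 0.1, giving H' = 1.8867 (working shown to 4 dp, full precision carried).
Station 2: N=97, proportions 0.1443, 0.0825, 0.134, 0.1443, 0.1753, 0.1546, 0.1649, giving H' = 1.9250.
Difference = |1.8867 − 1.9250| = 0.0383, i.e. 0.04 to 2 decimal places.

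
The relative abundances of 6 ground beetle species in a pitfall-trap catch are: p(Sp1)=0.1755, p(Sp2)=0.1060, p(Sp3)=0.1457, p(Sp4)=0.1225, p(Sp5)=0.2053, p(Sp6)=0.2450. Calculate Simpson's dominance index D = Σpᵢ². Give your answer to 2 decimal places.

D = 0.1755² + 0.106² + 0.1457² + 0.1225² + 0.2053² + 0.245² = 0.0308 + 0.0112 + 0.0212 + 0.0150 + 0.0421 + 0.0600 = 0.1804 (working shown to 4 dp, full precision carried).
To 2 decimal places, D = 0.18.

0.18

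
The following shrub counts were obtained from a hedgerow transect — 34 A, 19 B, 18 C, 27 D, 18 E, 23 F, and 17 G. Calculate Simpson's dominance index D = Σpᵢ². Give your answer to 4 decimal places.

Total N = 34+19+18+27+18+23+17 = 156, so the proportions are 0.217949, 0.121795, 0.115385, 0.173077, 0.115385, 0.147436, 0.108974 (working shown to 6 dp, full precision carried).
D = 0.217949² + 0.121795² + 0.115385² + 0.173077² + 0.115385² + 0.147436² + 0.108974² = 0.047502 + 0.014834 + 0.013314 + 0.029956 + 0.013314 + 0.021737 + 0.011875 = 0.152531.
To 4 decimal places, D = 0.1525.

0.1525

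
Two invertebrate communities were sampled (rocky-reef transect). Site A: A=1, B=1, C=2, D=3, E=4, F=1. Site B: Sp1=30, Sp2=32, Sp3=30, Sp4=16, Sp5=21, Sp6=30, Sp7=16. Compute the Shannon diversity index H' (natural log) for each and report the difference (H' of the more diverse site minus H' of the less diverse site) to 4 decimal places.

0.2769

Site A: N=12, proportions 0.083333, 0.083333, 0.166667, 0.25, 0.333333, 0.083333, giving H' = 1.632631 (working shown to 6 dp, full precision carried).
Site B: N=175, proportions 0.171429, 0.182857, 0.171429, 0.091429, 0.12, 0.171429, 0.091429, giving H' = 1.909534.
Difference = |1.632631 − 1.909534| = 0.276903, i.e. 0.2769 to 4 decimal places.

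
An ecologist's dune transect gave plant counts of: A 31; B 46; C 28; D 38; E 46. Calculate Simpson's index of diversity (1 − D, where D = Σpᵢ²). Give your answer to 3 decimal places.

Total N = 31+46+28+38+46 = 189, so the proportions are 0.16402, 0.24339, 0.14815, 0.20106, 0.24339 (working shown to 5 dp, full precision carried).
D = 0.16402² + 0.24339² + 0.14815² + 0.20106² + 0.24339² = 0.02690 + 0.05924 + 0.02195 + 0.04042 + 0.05924 = 0.20775.
So 1 − D = 0.79225, i.e. 0.792 to 3 decimal places.

0.792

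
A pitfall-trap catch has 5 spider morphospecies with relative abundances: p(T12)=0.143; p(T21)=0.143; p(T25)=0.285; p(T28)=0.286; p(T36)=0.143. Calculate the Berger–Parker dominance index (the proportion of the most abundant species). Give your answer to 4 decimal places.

The largest proportion is 0.286, i.e. d = 0.2860 to 4 decimal places.

0.2860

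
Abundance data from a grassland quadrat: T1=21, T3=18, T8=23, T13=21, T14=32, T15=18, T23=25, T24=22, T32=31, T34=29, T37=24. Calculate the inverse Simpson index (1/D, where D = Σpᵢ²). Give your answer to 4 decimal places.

10.6082

Total N = 21+18+23+21+32+18+25+22+31+29+24 = 264, so the proportions are 0.079545455, 0.068181818, 0.087121212, 0.079545455, 0.121212121, 0.068181818, 0.09469697, 0.083333333, 0.117424242, 0.109848485, 0.090909091 (working shown to 9 dp, full precision carried).
D = 0.079545455² + 0.068181818² + 0.087121212² + 0.079545455² + 0.121212121² + 0.068181818² + 0.09469697² + 0.083333333² + 0.117424242² + 0.109848485² + 0.090909091² = 0.006327479 + 0.004648760 + 0.007590106 + 0.006327479 + 0.014692378 + 0.004648760 + 0.008967516 + 0.006944444 + 0.013788453 + 0.012066690 + 0.008264463 = 0.094266529.
So 1/D = 10.608219, i.e. 10.6082 to 4 decimal places.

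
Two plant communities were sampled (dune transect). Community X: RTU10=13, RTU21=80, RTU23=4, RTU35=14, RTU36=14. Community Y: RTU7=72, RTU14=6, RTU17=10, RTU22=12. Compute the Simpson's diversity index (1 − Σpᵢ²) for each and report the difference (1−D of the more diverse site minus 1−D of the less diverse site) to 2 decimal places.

Community X: N=125, proportions 0.104, 0.64, 0.032, 0.112, 0.112, giving 1−D = 0.5535 (working shown to 4 dp, full precision carried).
Community Y: N=100, proportions 0.72, 0.06, 0.1, 0.12, giving 1−D = 0.4536.
Difference = |0.5535 − 0.4536| = 0.0999, i.e. 0.10 to 2 decimal places.

0.10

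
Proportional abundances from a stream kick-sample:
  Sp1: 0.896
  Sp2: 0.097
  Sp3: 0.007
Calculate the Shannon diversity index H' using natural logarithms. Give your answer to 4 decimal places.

0.3594

Each pᵢ ln pᵢ term (working shown to 6 dp, full precision carried): 0.896×(-0.109815)=-0.098394, 0.097×(-2.333044)=-0.226305, 0.007×(-4.961845)=-0.034733.
Sum = -0.359432, so H' = 0.3594.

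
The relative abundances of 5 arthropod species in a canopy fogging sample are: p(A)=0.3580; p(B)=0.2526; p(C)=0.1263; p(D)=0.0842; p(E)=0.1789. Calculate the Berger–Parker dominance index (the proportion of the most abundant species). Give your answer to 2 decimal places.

0.36

The largest proportion is 0.358, i.e. d = 0.36 to 2 decimal places.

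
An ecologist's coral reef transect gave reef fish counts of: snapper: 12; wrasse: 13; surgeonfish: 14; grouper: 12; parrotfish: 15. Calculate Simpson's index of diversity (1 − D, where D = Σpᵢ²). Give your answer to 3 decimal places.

Total N = 12+13+14+12+15 = 66, so the proportions are 0.18182, 0.19697, 0.21212, 0.18182, 0.22727 (working shown to 5 dp, full precision carried).
D = 0.18182² + 0.19697² + 0.21212² + 0.18182² + 0.22727² = 0.03306 + 0.03880 + 0.04500 + 0.03306 + 0.05165 = 0.20156.
So 1 − D = 0.79844, i.e. 0.798 to 3 decimal places.

0.798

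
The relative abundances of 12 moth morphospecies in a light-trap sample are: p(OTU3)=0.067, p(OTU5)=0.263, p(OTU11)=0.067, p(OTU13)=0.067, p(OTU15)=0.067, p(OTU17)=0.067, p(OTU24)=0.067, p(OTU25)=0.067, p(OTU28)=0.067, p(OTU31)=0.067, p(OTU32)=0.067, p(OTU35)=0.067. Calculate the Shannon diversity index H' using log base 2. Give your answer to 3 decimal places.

3.381

Each pᵢ log₂ pᵢ term (working shown to 5 dp, full precision carried): 0.067×(-3.89970)=-0.26128, 0.263×(-1.92687)=-0.50677, 0.067×(-3.89970)=-0.26128, 0.067×(-3.89970)=-0.26128, 0.067×(-3.89970)=-0.26128, 0.067×(-3.89970)=-0.26128, 0.067×(-3.89970)=-0.26128, 0.067×(-3.89970)=-0.26128, 0.067×(-3.89970)=-0.26128, 0.067×(-3.89970)=-0.26128, 0.067×(-3.89970)=-0.26128, 0.067×(-3.89970)=-0.26128.
Sum = -3.38084, so H' = 3.381.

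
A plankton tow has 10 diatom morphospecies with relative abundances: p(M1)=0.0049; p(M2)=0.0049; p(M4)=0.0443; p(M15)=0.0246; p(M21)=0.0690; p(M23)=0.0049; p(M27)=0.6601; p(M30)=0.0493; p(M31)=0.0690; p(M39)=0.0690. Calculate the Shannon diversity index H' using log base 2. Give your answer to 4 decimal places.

Each pᵢ log₂ pᵢ term (working shown to 6 dp, full precision carried): 0.0049×(-7.673003)=-0.037598, 0.0049×(-7.673003)=-0.037598, 0.0443×(-4.496549)=-0.199197, 0.0246×(-5.345198)=-0.131492, 0.069×(-3.857260)=-0.266151, 0.0049×(-7.673003)=-0.037598, 0.6601×(-0.599243)=-0.395561, 0.0493×(-4.342269)=-0.214074, 0.069×(-3.857260)=-0.266151, 0.069×(-3.857260)=-0.266151.
Sum = -1.851569, so H' = 1.8516.

1.8516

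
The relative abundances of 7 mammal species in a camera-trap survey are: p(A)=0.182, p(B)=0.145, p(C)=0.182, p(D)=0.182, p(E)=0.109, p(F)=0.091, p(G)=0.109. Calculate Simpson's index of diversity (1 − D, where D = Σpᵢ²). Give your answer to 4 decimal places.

D = 0.182² + 0.145² + 0.182² + 0.182² + 0.109² + 0.091² + 0.109² = 0.033124 + 0.021025 + 0.033124 + 0.033124 + 0.011881 + 0.008281 + 0.011881 = 0.152440 (working shown to 6 dp, full precision carried).
So 1 − D = 0.847560, i.e. 0.8476 to 4 decimal places.

0.8476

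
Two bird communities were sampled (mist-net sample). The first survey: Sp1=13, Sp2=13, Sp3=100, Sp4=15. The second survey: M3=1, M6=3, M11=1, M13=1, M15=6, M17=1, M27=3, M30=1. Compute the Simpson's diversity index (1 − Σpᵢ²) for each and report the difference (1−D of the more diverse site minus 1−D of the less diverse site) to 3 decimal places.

0.327

The first survey: N=141, proportions 0.0922, 0.0922, 0.70922, 0.10638, giving 1−D = 0.46869 (working shown to 5 dp, full precision carried).
The second survey: N=17, proportions 0.05882, 0.17647, 0.05882, 0.05882, 0.35294, 0.05882, 0.17647, 0.05882, giving 1−D = 0.79585.
Difference = |0.46869 − 0.79585| = 0.32716, i.e. 0.327 to 3 decimal places.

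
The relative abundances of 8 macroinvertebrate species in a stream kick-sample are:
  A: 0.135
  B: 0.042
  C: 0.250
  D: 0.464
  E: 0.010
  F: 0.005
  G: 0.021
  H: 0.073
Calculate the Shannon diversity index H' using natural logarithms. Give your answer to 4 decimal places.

1.4511

Each pᵢ ln pᵢ term (working shown to 6 dp, full precision carried): 0.135×(-2.002481)=-0.270335, 0.042×(-3.170086)=-0.133144, 0.25×(-1.386294)=-0.346574, 0.464×(-0.767871)=-0.356292, 0.01×(-4.605170)=-0.046052, 0.005×(-5.298317)=-0.026492, 0.021×(-3.863233)=-0.081128, 0.073×(-2.617296)=-0.191063.
Sum = -1.451078, so H' = 1.4511.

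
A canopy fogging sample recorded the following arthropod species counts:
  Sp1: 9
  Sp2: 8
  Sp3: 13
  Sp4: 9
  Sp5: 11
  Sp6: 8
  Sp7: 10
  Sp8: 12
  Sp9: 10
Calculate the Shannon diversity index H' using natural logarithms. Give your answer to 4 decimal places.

2.1841

Total N = 9+8+13+9+11+8+10+12+10 = 90, so the proportions are 0.1, 0.088889, 0.144444, 0.1, 0.122222, 0.088889, 0.111111, 0.133333, 0.111111 (working shown to 6 dp, full precision carried).
Each pᵢ ln pᵢ term: 0.1×(-2.302585)=-0.230259, 0.088889×(-2.420368)=-0.215144, 0.144444×(-1.934860)=-0.279480, 0.1×(-2.302585)=-0.230259, 0.122222×(-2.101914)=-0.256901, 0.088889×(-2.420368)=-0.215144, 0.111111×(-2.197225)=-0.244136, 0.133333×(-2.014903)=-0.268654, 0.111111×(-2.197225)=-0.244136.
Sum = -2.184111, so H' = 2.1841.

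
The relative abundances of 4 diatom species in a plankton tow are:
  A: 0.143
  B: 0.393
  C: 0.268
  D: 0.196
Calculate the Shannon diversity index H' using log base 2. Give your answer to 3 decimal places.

1.901

Each pᵢ log₂ pᵢ term (working shown to 5 dp, full precision carried): 0.143×(-2.80591)=-0.40125, 0.393×(-1.34740)=-0.52953, 0.268×(-1.89970)=-0.50912, 0.196×(-2.35107)=-0.46081.
Sum = -1.90070, so H' = 1.901.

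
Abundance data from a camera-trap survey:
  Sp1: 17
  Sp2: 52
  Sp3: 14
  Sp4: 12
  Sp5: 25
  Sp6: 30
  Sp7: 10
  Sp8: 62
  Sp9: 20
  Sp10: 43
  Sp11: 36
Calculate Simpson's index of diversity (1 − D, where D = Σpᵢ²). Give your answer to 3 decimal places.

0.880

Total N = 17+52+14+12+25+30+10+62+20+43+36 = 321, so the proportions are 0.05296, 0.16199, 0.04361, 0.03738, 0.07788, 0.09346, 0.03115, 0.19315, 0.06231, 0.13396, 0.11215 (working shown to 5 dp, full precision carried).
D = 0.05296² + 0.16199² + 0.04361² + 0.03738² + 0.07788² + 0.09346² + 0.03115² + 0.19315² + 0.06231² + 0.13396² + 0.11215² = 0.00280 + 0.02624 + 0.00190 + 0.00140 + 0.00607 + 0.00873 + 0.00097 + 0.03731 + 0.00388 + 0.01794 + 0.01258 = 0.11983.
So 1 − D = 0.88017, i.e. 0.880 to 3 decimal places.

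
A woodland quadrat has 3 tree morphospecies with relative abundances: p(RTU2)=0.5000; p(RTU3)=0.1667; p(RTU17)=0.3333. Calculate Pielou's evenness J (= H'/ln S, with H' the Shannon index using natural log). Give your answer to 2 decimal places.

0.92

H' = −Σ pᵢ ln pᵢ = −((-0.3466) + (-0.2987) + (-0.3662)) = 1.0114 (working shown to 4 dp, full precision carried).
With S = 3 species, ln S = 1.0986, so J = 1.0114/1.0986 = 0.9206, i.e. 0.92 to 2 decimal places.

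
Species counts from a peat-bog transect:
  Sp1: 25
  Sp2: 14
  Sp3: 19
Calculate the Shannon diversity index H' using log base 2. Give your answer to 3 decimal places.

Total N = 25+14+19 = 58, so the proportions are 0.43103, 0.24138, 0.32759 (working shown to 5 dp, full precision carried).
Each pᵢ log₂ pᵢ term: 0.43103×(-1.21412)=-0.52333, 0.24138×(-2.05063)=-0.49498, 0.32759×(-1.61005)=-0.52743.
Sum = -1.54574, so H' = 1.546.

1.546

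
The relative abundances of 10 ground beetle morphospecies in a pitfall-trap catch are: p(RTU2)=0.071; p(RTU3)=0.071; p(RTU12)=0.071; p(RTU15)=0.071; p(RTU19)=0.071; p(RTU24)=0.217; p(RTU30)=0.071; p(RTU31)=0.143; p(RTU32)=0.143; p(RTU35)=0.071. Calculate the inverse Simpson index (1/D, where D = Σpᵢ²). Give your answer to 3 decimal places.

8.112

D = 0.071² + 0.071² + 0.071² + 0.071² + 0.071² + 0.217² + 0.071² + 0.143² + 0.143² + 0.071² = 0.0050410 + 0.0050410 + 0.0050410 + 0.0050410 + 0.0050410 + 0.0470890 + 0.0050410 + 0.0204490 + 0.0204490 + 0.0050410 = 0.1232740 (working shown to 7 dp, full precision carried).
So 1/D = 8.11201, i.e. 8.112 to 3 decimal places.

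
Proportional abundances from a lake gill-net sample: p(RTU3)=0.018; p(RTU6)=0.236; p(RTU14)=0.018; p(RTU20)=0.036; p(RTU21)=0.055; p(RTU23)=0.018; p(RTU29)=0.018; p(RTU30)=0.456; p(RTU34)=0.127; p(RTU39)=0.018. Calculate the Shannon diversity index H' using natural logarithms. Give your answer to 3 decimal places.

Each pᵢ ln pᵢ term (working shown to 5 dp, full precision carried): 0.018×(-4.01738)=-0.07231, 0.236×(-1.44392)=-0.34077, 0.018×(-4.01738)=-0.07231, 0.036×(-3.32424)=-0.11967, 0.055×(-2.90042)=-0.15952, 0.018×(-4.01738)=-0.07231, 0.018×(-4.01738)=-0.07231, 0.456×(-0.78526)=-0.35808, 0.127×(-2.06357)=-0.26207, 0.018×(-4.01738)=-0.07231.
Sum = -1.60168, so H' = 1.602.

1.602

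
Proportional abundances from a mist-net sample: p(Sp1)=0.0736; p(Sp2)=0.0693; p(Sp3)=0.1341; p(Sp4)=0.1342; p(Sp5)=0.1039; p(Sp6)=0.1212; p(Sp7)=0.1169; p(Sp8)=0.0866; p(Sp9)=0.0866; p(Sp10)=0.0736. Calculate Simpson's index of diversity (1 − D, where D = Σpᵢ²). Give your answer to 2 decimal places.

D = 0.0736² + 0.0693² + 0.1341² + 0.1342² + 0.1039² + 0.1212² + 0.1169² + 0.0866² + 0.0866² + 0.0736² = 0.0054 + 0.0048 + 0.0180 + 0.0180 + 0.0108 + 0.0147 + 0.0137 + 0.0075 + 0.0075 + 0.0054 = 0.1058 (working shown to 4 dp, full precision carried).
So 1 − D = 0.8942, i.e. 0.89 to 2 decimal places.

0.89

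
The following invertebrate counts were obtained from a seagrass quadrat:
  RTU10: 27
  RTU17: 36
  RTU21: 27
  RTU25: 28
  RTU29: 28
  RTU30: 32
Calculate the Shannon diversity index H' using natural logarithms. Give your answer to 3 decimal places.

1.786

Total N = 27+36+27+28+28+32 = 178, so the proportions are 0.15169, 0.20225, 0.15169, 0.1573, 0.1573, 0.17978 (working shown to 5 dp, full precision carried).
Each pᵢ ln pᵢ term: 0.15169×(-1.88595)=-0.28607, 0.20225×(-1.59826)=-0.32324, 0.15169×(-1.88595)=-0.28607, 0.1573×(-1.84958)=-0.29095, 0.1573×(-1.84958)=-0.29095, 0.17978×(-1.71605)=-0.30850.
Sum = -1.78578, so H' = 1.786.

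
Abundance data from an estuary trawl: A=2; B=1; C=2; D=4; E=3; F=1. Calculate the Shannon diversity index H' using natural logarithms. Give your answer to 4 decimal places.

Total N = 2+1+2+4+3+1 = 13, so the proportions are 0.153846, 0.076923, 0.153846, 0.307692, 0.230769, 0.076923 (working shown to 6 dp, full precision carried).
Each pᵢ ln pᵢ term: 0.153846×(-1.871802)=-0.287970, 0.076923×(-2.564949)=-0.197304, 0.153846×(-1.871802)=-0.287970, 0.307692×(-1.178655)=-0.362663, 0.230769×(-1.466337)=-0.338385, 0.076923×(-2.564949)=-0.197304.
Sum = -1.671595, so H' = 1.6716.

1.6716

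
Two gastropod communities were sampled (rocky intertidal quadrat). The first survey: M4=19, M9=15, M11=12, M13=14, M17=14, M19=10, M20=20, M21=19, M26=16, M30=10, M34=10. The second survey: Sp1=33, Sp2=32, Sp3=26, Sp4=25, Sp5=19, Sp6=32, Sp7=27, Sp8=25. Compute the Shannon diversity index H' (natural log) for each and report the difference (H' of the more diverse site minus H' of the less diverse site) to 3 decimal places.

0.301

The first survey: N=159, proportions 0.1195, 0.09434, 0.07547, 0.08805, 0.08805, 0.06289, 0.12579, 0.1195, 0.10063, 0.06289, 0.06289, giving H' = 2.36717 (working shown to 5 dp, full precision carried).
The second survey: N=219, proportions 0.15068, 0.14612, 0.11872, 0.11416, 0.08676, 0.14612, 0.12329, 0.11416, giving H' = 2.06588.
Difference = |2.36717 − 2.06588| = 0.30129, i.e. 0.301 to 3 decimal places.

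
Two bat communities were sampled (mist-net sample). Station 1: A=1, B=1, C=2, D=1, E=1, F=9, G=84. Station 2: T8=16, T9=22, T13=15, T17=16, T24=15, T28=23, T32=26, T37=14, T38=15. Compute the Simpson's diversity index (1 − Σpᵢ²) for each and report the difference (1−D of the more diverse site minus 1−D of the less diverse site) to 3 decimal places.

0.612

Station 1: N=99, proportions 0.0101, 0.0101, 0.0202, 0.0101, 0.0101, 0.09091, 0.84848, giving 1−D = 0.27099 (working shown to 5 dp, full precision carried).
Station 2: N=162, proportions 0.09877, 0.1358, 0.09259, 0.09877, 0.09259, 0.14198, 0.16049, 0.08642, 0.09259, giving 1−D = 0.88294.
Difference = |0.27099 − 0.88294| = 0.61195, i.e. 0.612 to 3 decimal places.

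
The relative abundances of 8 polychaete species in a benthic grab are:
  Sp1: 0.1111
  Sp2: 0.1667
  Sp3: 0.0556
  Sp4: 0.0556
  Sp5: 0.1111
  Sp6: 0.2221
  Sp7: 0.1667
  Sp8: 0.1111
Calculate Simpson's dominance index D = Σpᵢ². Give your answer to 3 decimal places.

D = 0.1111² + 0.1667² + 0.0556² + 0.0556² + 0.1111² + 0.2221² + 0.1667² + 0.1111² = 0.01234 + 0.02779 + 0.00309 + 0.00309 + 0.01234 + 0.04933 + 0.02779 + 0.01234 = 0.14812 (working shown to 5 dp, full precision carried).
To 3 decimal places, D = 0.148.

0.148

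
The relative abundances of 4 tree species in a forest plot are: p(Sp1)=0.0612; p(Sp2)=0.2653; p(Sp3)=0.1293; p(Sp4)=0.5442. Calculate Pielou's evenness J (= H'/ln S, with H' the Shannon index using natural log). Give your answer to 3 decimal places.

H' = −Σ pᵢ ln pᵢ = −((-0.17097) + (-0.35202) + (-0.26450) + (-0.33111)) = 1.11860 (working shown to 5 dp, full precision carried).
With S = 4 species, ln S = 1.38629, so J = 1.11860/1.38629 = 0.80690, i.e. 0.807 to 3 decimal places.

0.807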